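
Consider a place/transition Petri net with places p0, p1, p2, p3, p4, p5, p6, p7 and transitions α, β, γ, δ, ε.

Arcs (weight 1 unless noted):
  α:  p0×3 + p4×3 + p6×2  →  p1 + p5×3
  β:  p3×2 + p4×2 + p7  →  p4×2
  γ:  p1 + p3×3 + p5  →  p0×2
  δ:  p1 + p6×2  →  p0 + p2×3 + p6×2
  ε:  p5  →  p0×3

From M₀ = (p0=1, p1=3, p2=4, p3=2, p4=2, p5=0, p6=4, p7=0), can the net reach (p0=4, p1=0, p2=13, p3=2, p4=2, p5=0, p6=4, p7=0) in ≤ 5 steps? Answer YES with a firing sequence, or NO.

step 1: fire δ:  (p0=1, p1=3, p2=4, p3=2, p4=2, p5=0, p6=4, p7=0) → (p0=2, p1=2, p2=7, p3=2, p4=2, p5=0, p6=4, p7=0)
step 2: fire δ:  (p0=2, p1=2, p2=7, p3=2, p4=2, p5=0, p6=4, p7=0) → (p0=3, p1=1, p2=10, p3=2, p4=2, p5=0, p6=4, p7=0)
step 3: fire δ:  (p0=3, p1=1, p2=10, p3=2, p4=2, p5=0, p6=4, p7=0) → (p0=4, p1=0, p2=13, p3=2, p4=2, p5=0, p6=4, p7=0)

YES — reachable via ⟨δ, δ, δ⟩ (3 firings)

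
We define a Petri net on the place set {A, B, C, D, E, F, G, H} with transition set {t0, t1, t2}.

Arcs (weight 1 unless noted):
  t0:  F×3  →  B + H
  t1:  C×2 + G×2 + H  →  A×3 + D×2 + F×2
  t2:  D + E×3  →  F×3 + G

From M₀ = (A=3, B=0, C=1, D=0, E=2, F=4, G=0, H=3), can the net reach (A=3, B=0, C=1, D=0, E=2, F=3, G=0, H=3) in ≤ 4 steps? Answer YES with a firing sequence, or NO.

depth 0: 1 marking
depth 1: 2 markings reached so far
depth 2: 2 markings reached so far
(frontier empty at depth 2; search complete)
target is not among the 2 markings reachable within 4 steps

NO — not reachable within 4 firings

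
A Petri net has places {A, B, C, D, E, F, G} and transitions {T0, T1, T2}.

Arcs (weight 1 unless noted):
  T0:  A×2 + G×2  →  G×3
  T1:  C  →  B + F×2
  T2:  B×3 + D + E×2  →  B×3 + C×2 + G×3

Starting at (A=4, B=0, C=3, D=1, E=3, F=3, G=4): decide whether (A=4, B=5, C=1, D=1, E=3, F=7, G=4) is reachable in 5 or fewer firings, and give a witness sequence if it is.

NO — not reachable within 5 firings

depth 0: 1 marking
depth 1: 3 markings reached so far
depth 2: 6 markings reached so far
depth 3: 9 markings reached so far
depth 4: 12 markings reached so far
depth 5: 15 markings reached so far
target is not among the 15 markings reachable within 5 steps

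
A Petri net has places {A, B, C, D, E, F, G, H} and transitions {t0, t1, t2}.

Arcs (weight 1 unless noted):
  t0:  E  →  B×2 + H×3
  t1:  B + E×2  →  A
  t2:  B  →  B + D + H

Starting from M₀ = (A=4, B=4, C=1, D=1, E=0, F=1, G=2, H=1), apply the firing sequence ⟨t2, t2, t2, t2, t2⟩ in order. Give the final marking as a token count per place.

(A=4, B=4, C=1, D=6, E=0, F=1, G=2, H=6)

step 1: fire t2:  (A=4, B=4, C=1, D=1, E=0, F=1, G=2, H=1) → (A=4, B=4, C=1, D=2, E=0, F=1, G=2, H=2)
step 2: fire t2:  (A=4, B=4, C=1, D=2, E=0, F=1, G=2, H=2) → (A=4, B=4, C=1, D=3, E=0, F=1, G=2, H=3)
step 3: fire t2:  (A=4, B=4, C=1, D=3, E=0, F=1, G=2, H=3) → (A=4, B=4, C=1, D=4, E=0, F=1, G=2, H=4)
step 4: fire t2:  (A=4, B=4, C=1, D=4, E=0, F=1, G=2, H=4) → (A=4, B=4, C=1, D=5, E=0, F=1, G=2, H=5)
step 5: fire t2:  (A=4, B=4, C=1, D=5, E=0, F=1, G=2, H=5) → (A=4, B=4, C=1, D=6, E=0, F=1, G=2, H=6)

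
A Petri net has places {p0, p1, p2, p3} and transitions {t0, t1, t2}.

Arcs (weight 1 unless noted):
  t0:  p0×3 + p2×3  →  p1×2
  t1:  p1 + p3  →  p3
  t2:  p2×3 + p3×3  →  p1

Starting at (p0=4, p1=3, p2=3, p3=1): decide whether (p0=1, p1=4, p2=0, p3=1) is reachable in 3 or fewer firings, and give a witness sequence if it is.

YES — reachable via ⟨t0, t1⟩ (2 firings)

step 1: fire t0:  (p0=4, p1=3, p2=3, p3=1) → (p0=1, p1=5, p2=0, p3=1)
step 2: fire t1:  (p0=1, p1=5, p2=0, p3=1) → (p0=1, p1=4, p2=0, p3=1)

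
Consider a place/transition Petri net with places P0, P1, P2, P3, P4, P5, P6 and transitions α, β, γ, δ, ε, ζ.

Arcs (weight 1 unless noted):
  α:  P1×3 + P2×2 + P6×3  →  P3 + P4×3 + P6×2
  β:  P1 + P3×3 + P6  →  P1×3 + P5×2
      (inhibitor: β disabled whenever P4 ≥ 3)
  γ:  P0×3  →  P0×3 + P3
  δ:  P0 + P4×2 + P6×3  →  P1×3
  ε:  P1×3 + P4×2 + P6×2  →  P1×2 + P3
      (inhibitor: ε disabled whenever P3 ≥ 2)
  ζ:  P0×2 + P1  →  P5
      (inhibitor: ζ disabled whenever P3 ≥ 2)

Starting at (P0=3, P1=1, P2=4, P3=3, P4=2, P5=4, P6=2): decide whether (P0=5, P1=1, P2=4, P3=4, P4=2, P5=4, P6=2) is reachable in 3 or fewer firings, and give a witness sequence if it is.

depth 0: 1 marking
depth 1: 3 markings reached so far
depth 2: 6 markings reached so far
depth 3: 9 markings reached so far
target is not among the 9 markings reachable within 3 steps

NO — not reachable within 3 firings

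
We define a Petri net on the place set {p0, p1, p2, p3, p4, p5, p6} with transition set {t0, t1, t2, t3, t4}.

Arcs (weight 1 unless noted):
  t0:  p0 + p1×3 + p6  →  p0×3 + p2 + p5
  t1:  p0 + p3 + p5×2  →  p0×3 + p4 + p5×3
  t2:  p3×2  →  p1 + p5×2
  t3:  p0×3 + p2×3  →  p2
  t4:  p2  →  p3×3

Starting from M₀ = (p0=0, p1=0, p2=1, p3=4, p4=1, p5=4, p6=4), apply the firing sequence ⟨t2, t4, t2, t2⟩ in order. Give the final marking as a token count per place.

(p0=0, p1=3, p2=0, p3=1, p4=1, p5=10, p6=4)

step 1: fire t2:  (p0=0, p1=0, p2=1, p3=4, p4=1, p5=4, p6=4) → (p0=0, p1=1, p2=1, p3=2, p4=1, p5=6, p6=4)
step 2: fire t4:  (p0=0, p1=1, p2=1, p3=2, p4=1, p5=6, p6=4) → (p0=0, p1=1, p2=0, p3=5, p4=1, p5=6, p6=4)
step 3: fire t2:  (p0=0, p1=1, p2=0, p3=5, p4=1, p5=6, p6=4) → (p0=0, p1=2, p2=0, p3=3, p4=1, p5=8, p6=4)
step 4: fire t2:  (p0=0, p1=2, p2=0, p3=3, p4=1, p5=8, p6=4) → (p0=0, p1=3, p2=0, p3=1, p4=1, p5=10, p6=4)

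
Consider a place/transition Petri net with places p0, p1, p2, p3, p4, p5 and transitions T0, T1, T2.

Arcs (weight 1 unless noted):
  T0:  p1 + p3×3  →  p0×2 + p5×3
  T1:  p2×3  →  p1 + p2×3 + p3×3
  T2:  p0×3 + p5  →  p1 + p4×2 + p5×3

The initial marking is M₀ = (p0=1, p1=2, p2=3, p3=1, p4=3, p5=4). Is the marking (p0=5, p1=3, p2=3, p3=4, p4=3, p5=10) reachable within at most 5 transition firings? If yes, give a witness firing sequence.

YES — reachable via ⟨T1, T0, T1, T0, T1⟩ (5 firings)

step 1: fire T1:  (p0=1, p1=2, p2=3, p3=1, p4=3, p5=4) → (p0=1, p1=3, p2=3, p3=4, p4=3, p5=4)
step 2: fire T0:  (p0=1, p1=3, p2=3, p3=4, p4=3, p5=4) → (p0=3, p1=2, p2=3, p3=1, p4=3, p5=7)
step 3: fire T1:  (p0=3, p1=2, p2=3, p3=1, p4=3, p5=7) → (p0=3, p1=3, p2=3, p3=4, p4=3, p5=7)
step 4: fire T0:  (p0=3, p1=3, p2=3, p3=4, p4=3, p5=7) → (p0=5, p1=2, p2=3, p3=1, p4=3, p5=10)
step 5: fire T1:  (p0=5, p1=2, p2=3, p3=1, p4=3, p5=10) → (p0=5, p1=3, p2=3, p3=4, p4=3, p5=10)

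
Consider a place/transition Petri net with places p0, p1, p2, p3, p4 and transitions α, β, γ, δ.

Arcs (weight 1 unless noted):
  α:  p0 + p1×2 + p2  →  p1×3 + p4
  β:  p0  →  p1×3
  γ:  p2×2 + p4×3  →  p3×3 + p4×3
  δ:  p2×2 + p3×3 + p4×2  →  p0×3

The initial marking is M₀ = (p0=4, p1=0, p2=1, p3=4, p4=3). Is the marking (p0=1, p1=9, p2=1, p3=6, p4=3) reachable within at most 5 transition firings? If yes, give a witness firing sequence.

NO — not reachable within 5 firings

depth 0: 1 marking
depth 1: 2 markings reached so far
depth 2: 4 markings reached so far
depth 3: 6 markings reached so far
depth 4: 8 markings reached so far
depth 5: 8 markings reached so far
(frontier empty at depth 5; search complete)
target is not among the 8 markings reachable within 5 steps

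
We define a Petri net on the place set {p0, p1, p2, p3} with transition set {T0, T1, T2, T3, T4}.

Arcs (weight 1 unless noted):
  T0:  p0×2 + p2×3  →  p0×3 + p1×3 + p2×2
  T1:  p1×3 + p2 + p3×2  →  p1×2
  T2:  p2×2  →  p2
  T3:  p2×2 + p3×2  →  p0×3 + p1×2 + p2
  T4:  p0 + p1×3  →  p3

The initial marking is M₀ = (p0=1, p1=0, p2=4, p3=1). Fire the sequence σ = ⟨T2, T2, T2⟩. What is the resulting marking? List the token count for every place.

(p0=1, p1=0, p2=1, p3=1)

step 1: fire T2:  (p0=1, p1=0, p2=4, p3=1) → (p0=1, p1=0, p2=3, p3=1)
step 2: fire T2:  (p0=1, p1=0, p2=3, p3=1) → (p0=1, p1=0, p2=2, p3=1)
step 3: fire T2:  (p0=1, p1=0, p2=2, p3=1) → (p0=1, p1=0, p2=1, p3=1)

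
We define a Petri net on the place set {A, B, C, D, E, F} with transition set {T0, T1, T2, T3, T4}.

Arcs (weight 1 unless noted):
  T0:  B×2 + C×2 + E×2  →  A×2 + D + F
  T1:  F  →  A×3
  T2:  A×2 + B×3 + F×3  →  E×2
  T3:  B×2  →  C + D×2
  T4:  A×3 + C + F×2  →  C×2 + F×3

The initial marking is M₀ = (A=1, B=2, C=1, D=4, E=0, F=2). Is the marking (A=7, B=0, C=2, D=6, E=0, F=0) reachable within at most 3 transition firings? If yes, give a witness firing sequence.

YES — reachable via ⟨T1, T1, T3⟩ (3 firings)

step 1: fire T1:  (A=1, B=2, C=1, D=4, E=0, F=2) → (A=4, B=2, C=1, D=4, E=0, F=1)
step 2: fire T1:  (A=4, B=2, C=1, D=4, E=0, F=1) → (A=7, B=2, C=1, D=4, E=0, F=0)
step 3: fire T3:  (A=7, B=2, C=1, D=4, E=0, F=0) → (A=7, B=0, C=2, D=6, E=0, F=0)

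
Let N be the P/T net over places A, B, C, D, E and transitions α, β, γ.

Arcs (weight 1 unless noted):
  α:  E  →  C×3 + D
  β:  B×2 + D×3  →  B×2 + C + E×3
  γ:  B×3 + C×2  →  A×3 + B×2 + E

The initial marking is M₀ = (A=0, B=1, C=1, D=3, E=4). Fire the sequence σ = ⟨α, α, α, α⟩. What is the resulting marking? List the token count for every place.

step 1: fire α:  (A=0, B=1, C=1, D=3, E=4) → (A=0, B=1, C=4, D=4, E=3)
step 2: fire α:  (A=0, B=1, C=4, D=4, E=3) → (A=0, B=1, C=7, D=5, E=2)
step 3: fire α:  (A=0, B=1, C=7, D=5, E=2) → (A=0, B=1, C=10, D=6, E=1)
step 4: fire α:  (A=0, B=1, C=10, D=6, E=1) → (A=0, B=1, C=13, D=7, E=0)

(A=0, B=1, C=13, D=7, E=0)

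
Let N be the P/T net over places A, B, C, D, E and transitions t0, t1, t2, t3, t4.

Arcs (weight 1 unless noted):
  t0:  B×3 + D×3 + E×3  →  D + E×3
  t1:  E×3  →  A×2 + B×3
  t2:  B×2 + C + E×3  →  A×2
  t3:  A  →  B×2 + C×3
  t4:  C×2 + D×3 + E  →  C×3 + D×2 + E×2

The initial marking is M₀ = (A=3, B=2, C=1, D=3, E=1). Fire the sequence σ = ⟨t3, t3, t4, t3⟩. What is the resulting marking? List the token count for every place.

(A=0, B=8, C=11, D=2, E=2)

step 1: fire t3:  (A=3, B=2, C=1, D=3, E=1) → (A=2, B=4, C=4, D=3, E=1)
step 2: fire t3:  (A=2, B=4, C=4, D=3, E=1) → (A=1, B=6, C=7, D=3, E=1)
step 3: fire t4:  (A=1, B=6, C=7, D=3, E=1) → (A=1, B=6, C=8, D=2, E=2)
step 4: fire t3:  (A=1, B=6, C=8, D=2, E=2) → (A=0, B=8, C=11, D=2, E=2)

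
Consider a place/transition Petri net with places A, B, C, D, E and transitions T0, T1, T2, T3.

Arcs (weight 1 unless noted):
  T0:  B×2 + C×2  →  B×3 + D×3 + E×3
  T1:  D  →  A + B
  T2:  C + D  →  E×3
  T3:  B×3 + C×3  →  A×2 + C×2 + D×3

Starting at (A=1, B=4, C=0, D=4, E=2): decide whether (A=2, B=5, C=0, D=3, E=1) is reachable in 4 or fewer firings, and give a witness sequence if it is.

depth 0: 1 marking
depth 1: 2 markings reached so far
depth 2: 3 markings reached so far
depth 3: 4 markings reached so far
depth 4: 5 markings reached so far
target is not among the 5 markings reachable within 4 steps

NO — not reachable within 4 firings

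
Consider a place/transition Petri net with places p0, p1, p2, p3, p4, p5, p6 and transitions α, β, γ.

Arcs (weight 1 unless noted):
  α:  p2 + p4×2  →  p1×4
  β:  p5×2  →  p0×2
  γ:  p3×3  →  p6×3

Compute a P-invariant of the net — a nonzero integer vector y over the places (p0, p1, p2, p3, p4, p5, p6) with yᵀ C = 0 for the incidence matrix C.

y = (p0:0, p1:1, p2:4, p3:0, p4:0, p5:0, p6:0)

Incidence matrix C (rows=places, cols=transitions):
        α    β    γ
   p0   0    2    0
   p1   4    0    0
   p2  -1    0    0
   p3   0    0   -3
   p4  -2    0    0
   p5   0   -2    0
   p6   0    0    3

Candidate y = [0, 1, 4, 0, 0, 0, 0]; check y·C column-wise:
  col α: 1·4 + 4·-1 + 0·-2 = 0
  col β: 0·2 + 1·0 + 4·0 + 0·-2 = 0
  col γ: 1·0 + 4·0 + 0·-3 + 0·3 = 0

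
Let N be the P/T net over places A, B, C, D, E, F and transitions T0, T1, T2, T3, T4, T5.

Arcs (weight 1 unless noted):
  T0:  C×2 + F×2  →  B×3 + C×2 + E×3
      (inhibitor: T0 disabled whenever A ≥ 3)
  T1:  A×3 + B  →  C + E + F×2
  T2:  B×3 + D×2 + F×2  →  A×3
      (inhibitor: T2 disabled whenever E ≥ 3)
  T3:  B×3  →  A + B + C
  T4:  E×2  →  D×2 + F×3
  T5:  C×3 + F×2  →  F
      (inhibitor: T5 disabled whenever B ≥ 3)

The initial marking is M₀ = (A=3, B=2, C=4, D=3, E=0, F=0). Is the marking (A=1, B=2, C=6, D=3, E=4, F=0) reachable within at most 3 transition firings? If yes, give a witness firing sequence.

YES — reachable via ⟨T1, T0, T3⟩ (3 firings)

step 1: fire T1:  (A=3, B=2, C=4, D=3, E=0, F=0) → (A=0, B=1, C=5, D=3, E=1, F=2)
step 2: fire T0:  (A=0, B=1, C=5, D=3, E=1, F=2) → (A=0, B=4, C=5, D=3, E=4, F=0)
step 3: fire T3:  (A=0, B=4, C=5, D=3, E=4, F=0) → (A=1, B=2, C=6, D=3, E=4, F=0)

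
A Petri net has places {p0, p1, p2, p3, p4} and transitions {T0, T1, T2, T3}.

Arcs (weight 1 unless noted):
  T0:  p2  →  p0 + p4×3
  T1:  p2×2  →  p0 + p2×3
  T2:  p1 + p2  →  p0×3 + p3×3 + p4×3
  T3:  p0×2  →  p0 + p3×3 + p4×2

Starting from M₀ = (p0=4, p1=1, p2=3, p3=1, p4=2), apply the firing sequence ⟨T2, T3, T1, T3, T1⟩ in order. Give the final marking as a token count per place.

(p0=7, p1=0, p2=4, p3=10, p4=9)

step 1: fire T2:  (p0=4, p1=1, p2=3, p3=1, p4=2) → (p0=7, p1=0, p2=2, p3=4, p4=5)
step 2: fire T3:  (p0=7, p1=0, p2=2, p3=4, p4=5) → (p0=6, p1=0, p2=2, p3=7, p4=7)
step 3: fire T1:  (p0=6, p1=0, p2=2, p3=7, p4=7) → (p0=7, p1=0, p2=3, p3=7, p4=7)
step 4: fire T3:  (p0=7, p1=0, p2=3, p3=7, p4=7) → (p0=6, p1=0, p2=3, p3=10, p4=9)
step 5: fire T1:  (p0=6, p1=0, p2=3, p3=10, p4=9) → (p0=7, p1=0, p2=4, p3=10, p4=9)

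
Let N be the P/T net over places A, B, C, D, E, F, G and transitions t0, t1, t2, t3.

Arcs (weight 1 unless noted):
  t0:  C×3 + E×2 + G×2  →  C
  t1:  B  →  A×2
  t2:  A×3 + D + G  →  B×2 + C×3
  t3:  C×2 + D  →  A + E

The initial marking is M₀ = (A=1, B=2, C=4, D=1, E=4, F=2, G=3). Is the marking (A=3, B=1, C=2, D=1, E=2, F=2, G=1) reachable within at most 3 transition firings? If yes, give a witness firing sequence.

YES — reachable via ⟨t0, t1⟩ (2 firings)

step 1: fire t0:  (A=1, B=2, C=4, D=1, E=4, F=2, G=3) → (A=1, B=2, C=2, D=1, E=2, F=2, G=1)
step 2: fire t1:  (A=1, B=2, C=2, D=1, E=2, F=2, G=1) → (A=3, B=1, C=2, D=1, E=2, F=2, G=1)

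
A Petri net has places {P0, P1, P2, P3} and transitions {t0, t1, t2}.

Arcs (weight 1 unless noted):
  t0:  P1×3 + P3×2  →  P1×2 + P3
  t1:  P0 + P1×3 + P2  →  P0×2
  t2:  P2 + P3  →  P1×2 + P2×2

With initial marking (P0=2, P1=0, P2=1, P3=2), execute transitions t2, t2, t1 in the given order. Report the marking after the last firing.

(P0=3, P1=1, P2=2, P3=0)

step 1: fire t2:  (P0=2, P1=0, P2=1, P3=2) → (P0=2, P1=2, P2=2, P3=1)
step 2: fire t2:  (P0=2, P1=2, P2=2, P3=1) → (P0=2, P1=4, P2=3, P3=0)
step 3: fire t1:  (P0=2, P1=4, P2=3, P3=0) → (P0=3, P1=1, P2=2, P3=0)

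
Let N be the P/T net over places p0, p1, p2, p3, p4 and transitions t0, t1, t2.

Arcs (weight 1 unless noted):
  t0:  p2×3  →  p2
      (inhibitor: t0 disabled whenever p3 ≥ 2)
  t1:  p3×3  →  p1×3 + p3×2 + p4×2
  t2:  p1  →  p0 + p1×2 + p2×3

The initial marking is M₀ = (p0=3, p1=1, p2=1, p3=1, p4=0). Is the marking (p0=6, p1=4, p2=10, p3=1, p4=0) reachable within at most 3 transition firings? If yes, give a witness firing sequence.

YES — reachable via ⟨t2, t2, t2⟩ (3 firings)

step 1: fire t2:  (p0=3, p1=1, p2=1, p3=1, p4=0) → (p0=4, p1=2, p2=4, p3=1, p4=0)
step 2: fire t2:  (p0=4, p1=2, p2=4, p3=1, p4=0) → (p0=5, p1=3, p2=7, p3=1, p4=0)
step 3: fire t2:  (p0=5, p1=3, p2=7, p3=1, p4=0) → (p0=6, p1=4, p2=10, p3=1, p4=0)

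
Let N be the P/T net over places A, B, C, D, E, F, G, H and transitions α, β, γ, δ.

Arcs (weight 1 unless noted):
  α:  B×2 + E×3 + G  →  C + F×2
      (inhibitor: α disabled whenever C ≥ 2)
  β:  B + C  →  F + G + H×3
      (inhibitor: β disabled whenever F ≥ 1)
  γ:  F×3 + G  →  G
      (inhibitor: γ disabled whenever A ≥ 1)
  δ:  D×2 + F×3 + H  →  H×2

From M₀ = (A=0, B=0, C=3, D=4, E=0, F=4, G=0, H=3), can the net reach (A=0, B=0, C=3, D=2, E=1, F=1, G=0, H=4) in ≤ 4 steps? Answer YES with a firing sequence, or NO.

depth 0: 1 marking
depth 1: 2 markings reached so far
depth 2: 2 markings reached so far
(frontier empty at depth 2; search complete)
target is not among the 2 markings reachable within 4 steps

NO — not reachable within 4 firings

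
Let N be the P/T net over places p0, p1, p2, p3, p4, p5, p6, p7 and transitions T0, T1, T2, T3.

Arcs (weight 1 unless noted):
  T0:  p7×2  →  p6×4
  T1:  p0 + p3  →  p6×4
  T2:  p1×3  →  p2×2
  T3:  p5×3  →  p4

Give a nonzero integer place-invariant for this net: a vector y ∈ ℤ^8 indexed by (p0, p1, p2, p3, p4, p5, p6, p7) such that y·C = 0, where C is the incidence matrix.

y = (p0:0, p1:2, p2:3, p3:0, p4:0, p5:0, p6:0, p7:0)

Incidence matrix C (rows=places, cols=transitions):
       T0   T1   T2   T3
   p0   0   -1    0    0
   p1   0    0   -3    0
   p2   0    0    2    0
   p3   0   -1    0    0
   p4   0    0    0    1
   p5   0    0    0   -3
   p6   4    4    0    0
   p7  -2    0    0    0

Candidate y = [0, 2, 3, 0, 0, 0, 0, 0]; check y·C column-wise:
  col T0: 2·0 + 3·0 + 0·4 + 0·-2 = 0
  col T1: 0·-1 + 2·0 + 3·0 + 0·-1 + 0·4 = 0
  col T2: 2·-3 + 3·2 = 0
  col T3: 2·0 + 3·0 + 0·1 + 0·-3 = 0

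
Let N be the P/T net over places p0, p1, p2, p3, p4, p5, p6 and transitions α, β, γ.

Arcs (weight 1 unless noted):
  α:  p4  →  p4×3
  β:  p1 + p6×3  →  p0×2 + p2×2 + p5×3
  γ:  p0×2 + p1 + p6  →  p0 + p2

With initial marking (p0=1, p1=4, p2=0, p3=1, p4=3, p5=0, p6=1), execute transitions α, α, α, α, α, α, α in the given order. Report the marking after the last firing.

(p0=1, p1=4, p2=0, p3=1, p4=17, p5=0, p6=1)

step 1: fire α:  (p0=1, p1=4, p2=0, p3=1, p4=3, p5=0, p6=1) → (p0=1, p1=4, p2=0, p3=1, p4=5, p5=0, p6=1)
step 2: fire α:  (p0=1, p1=4, p2=0, p3=1, p4=5, p5=0, p6=1) → (p0=1, p1=4, p2=0, p3=1, p4=7, p5=0, p6=1)
step 3: fire α:  (p0=1, p1=4, p2=0, p3=1, p4=7, p5=0, p6=1) → (p0=1, p1=4, p2=0, p3=1, p4=9, p5=0, p6=1)
step 4: fire α:  (p0=1, p1=4, p2=0, p3=1, p4=9, p5=0, p6=1) → (p0=1, p1=4, p2=0, p3=1, p4=11, p5=0, p6=1)
step 5: fire α:  (p0=1, p1=4, p2=0, p3=1, p4=11, p5=0, p6=1) → (p0=1, p1=4, p2=0, p3=1, p4=13, p5=0, p6=1)
step 6: fire α:  (p0=1, p1=4, p2=0, p3=1, p4=13, p5=0, p6=1) → (p0=1, p1=4, p2=0, p3=1, p4=15, p5=0, p6=1)
step 7: fire α:  (p0=1, p1=4, p2=0, p3=1, p4=15, p5=0, p6=1) → (p0=1, p1=4, p2=0, p3=1, p4=17, p5=0, p6=1)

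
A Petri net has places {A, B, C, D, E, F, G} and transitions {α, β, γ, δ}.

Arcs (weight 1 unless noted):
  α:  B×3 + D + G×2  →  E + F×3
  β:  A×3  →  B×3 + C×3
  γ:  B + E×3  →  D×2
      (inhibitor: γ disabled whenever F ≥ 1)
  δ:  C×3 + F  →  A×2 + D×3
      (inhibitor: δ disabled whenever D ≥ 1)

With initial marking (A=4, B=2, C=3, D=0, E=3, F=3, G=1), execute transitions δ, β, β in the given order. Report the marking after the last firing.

step 1: fire δ:  (A=4, B=2, C=3, D=0, E=3, F=3, G=1) → (A=6, B=2, C=0, D=3, E=3, F=2, G=1)
step 2: fire β:  (A=6, B=2, C=0, D=3, E=3, F=2, G=1) → (A=3, B=5, C=3, D=3, E=3, F=2, G=1)
step 3: fire β:  (A=3, B=5, C=3, D=3, E=3, F=2, G=1) → (A=0, B=8, C=6, D=3, E=3, F=2, G=1)

(A=0, B=8, C=6, D=3, E=3, F=2, G=1)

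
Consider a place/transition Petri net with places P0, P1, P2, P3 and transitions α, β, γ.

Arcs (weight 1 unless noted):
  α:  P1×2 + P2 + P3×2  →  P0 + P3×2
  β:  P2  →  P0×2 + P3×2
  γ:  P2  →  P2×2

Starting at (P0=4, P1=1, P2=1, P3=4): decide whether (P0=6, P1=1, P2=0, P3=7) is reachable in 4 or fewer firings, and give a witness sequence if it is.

depth 0: 1 marking
depth 1: 3 markings reached so far
depth 2: 5 markings reached so far
depth 3: 8 markings reached so far
depth 4: 11 markings reached so far
target is not among the 11 markings reachable within 4 steps

NO — not reachable within 4 firings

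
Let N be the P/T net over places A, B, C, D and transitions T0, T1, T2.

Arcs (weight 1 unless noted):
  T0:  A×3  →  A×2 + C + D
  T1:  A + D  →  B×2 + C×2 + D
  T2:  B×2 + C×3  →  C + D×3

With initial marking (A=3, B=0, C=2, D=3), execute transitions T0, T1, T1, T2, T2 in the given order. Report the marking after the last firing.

(A=0, B=0, C=3, D=10)

step 1: fire T0:  (A=3, B=0, C=2, D=3) → (A=2, B=0, C=3, D=4)
step 2: fire T1:  (A=2, B=0, C=3, D=4) → (A=1, B=2, C=5, D=4)
step 3: fire T1:  (A=1, B=2, C=5, D=4) → (A=0, B=4, C=7, D=4)
step 4: fire T2:  (A=0, B=4, C=7, D=4) → (A=0, B=2, C=5, D=7)
step 5: fire T2:  (A=0, B=2, C=5, D=7) → (A=0, B=0, C=3, D=10)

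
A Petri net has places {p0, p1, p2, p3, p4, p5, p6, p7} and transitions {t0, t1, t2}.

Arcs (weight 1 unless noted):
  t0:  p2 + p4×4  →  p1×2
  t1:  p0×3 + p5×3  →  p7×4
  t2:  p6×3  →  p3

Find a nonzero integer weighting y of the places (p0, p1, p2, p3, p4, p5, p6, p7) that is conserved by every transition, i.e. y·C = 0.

Incidence matrix C (rows=places, cols=transitions):
       t0   t1   t2
   p0   0   -3    0
   p1   2    0    0
   p2  -1    0    0
   p3   0    0    1
   p4  -4    0    0
   p5   0   -3    0
   p6   0    0   -3
   p7   0    4    0

Candidate y = [0, 1, 2, 0, 0, 0, 0, 0]; check y·C column-wise:
  col t0: 1·2 + 2·-1 + 0·-4 = 0
  col t1: 0·-3 + 1·0 + 2·0 + 0·-3 + 0·4 = 0
  col t2: 1·0 + 2·0 + 0·1 + 0·-3 = 0

y = (p0:0, p1:1, p2:2, p3:0, p4:0, p5:0, p6:0, p7:0)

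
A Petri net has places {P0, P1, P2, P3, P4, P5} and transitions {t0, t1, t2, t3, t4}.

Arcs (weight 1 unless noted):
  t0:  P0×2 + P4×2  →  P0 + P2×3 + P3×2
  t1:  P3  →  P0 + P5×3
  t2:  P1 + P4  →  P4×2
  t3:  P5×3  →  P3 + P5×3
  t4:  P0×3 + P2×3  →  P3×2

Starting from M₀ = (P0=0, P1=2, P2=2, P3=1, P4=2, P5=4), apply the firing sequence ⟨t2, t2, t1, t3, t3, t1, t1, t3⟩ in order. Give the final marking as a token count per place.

(P0=3, P1=0, P2=2, P3=1, P4=4, P5=13)

step 1: fire t2:  (P0=0, P1=2, P2=2, P3=1, P4=2, P5=4) → (P0=0, P1=1, P2=2, P3=1, P4=3, P5=4)
step 2: fire t2:  (P0=0, P1=1, P2=2, P3=1, P4=3, P5=4) → (P0=0, P1=0, P2=2, P3=1, P4=4, P5=4)
step 3: fire t1:  (P0=0, P1=0, P2=2, P3=1, P4=4, P5=4) → (P0=1, P1=0, P2=2, P3=0, P4=4, P5=7)
step 4: fire t3:  (P0=1, P1=0, P2=2, P3=0, P4=4, P5=7) → (P0=1, P1=0, P2=2, P3=1, P4=4, P5=7)
step 5: fire t3:  (P0=1, P1=0, P2=2, P3=1, P4=4, P5=7) → (P0=1, P1=0, P2=2, P3=2, P4=4, P5=7)
step 6: fire t1:  (P0=1, P1=0, P2=2, P3=2, P4=4, P5=7) → (P0=2, P1=0, P2=2, P3=1, P4=4, P5=10)
step 7: fire t1:  (P0=2, P1=0, P2=2, P3=1, P4=4, P5=10) → (P0=3, P1=0, P2=2, P3=0, P4=4, P5=13)
step 8: fire t3:  (P0=3, P1=0, P2=2, P3=0, P4=4, P5=13) → (P0=3, P1=0, P2=2, P3=1, P4=4, P5=13)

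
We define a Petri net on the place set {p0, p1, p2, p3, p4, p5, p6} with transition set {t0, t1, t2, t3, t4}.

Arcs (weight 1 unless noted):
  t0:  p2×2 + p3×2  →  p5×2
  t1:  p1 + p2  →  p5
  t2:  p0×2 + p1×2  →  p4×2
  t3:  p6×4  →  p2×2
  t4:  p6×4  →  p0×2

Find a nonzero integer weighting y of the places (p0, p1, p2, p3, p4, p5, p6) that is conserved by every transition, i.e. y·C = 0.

Incidence matrix C (rows=places, cols=transitions):
       t0   t1   t2   t3   t4
   p0   0    0   -2    0    2
   p1   0   -1   -2    0    0
   p2  -2   -1    0    2    0
   p3  -2    0    0    0    0
   p4   0    0    2    0    0
   p5   2    1    0    0    0
   p6   0    0    0   -4   -4

Candidate y = [0, 1, 0, 1, 1, 1, 0]; check y·C column-wise:
  col t0: 1·0 + 0·-2 + 1·-2 + 1·0 + 1·2 = 0
  col t1: 1·-1 + 0·-1 + 1·0 + 1·0 + 1·1 = 0
  col t2: 0·-2 + 1·-2 + 1·0 + 1·2 + 1·0 = 0
  col t3: 1·0 + 0·2 + 1·0 + 1·0 + 1·0 + 0·-4 = 0
  col t4: 0·2 + 1·0 + 1·0 + 1·0 + 1·0 + 0·-4 = 0

y = (p0:0, p1:1, p2:0, p3:1, p4:1, p5:1, p6:0)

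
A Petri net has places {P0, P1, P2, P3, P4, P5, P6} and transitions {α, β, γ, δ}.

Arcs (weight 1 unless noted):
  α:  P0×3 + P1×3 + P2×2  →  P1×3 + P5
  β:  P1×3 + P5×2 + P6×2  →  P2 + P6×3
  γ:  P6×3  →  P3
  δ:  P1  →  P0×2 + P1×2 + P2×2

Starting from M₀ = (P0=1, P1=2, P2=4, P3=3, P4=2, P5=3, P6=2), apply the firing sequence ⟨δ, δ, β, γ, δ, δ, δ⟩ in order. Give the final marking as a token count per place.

(P0=11, P1=4, P2=15, P3=4, P4=2, P5=1, P6=0)

step 1: fire δ:  (P0=1, P1=2, P2=4, P3=3, P4=2, P5=3, P6=2) → (P0=3, P1=3, P2=6, P3=3, P4=2, P5=3, P6=2)
step 2: fire δ:  (P0=3, P1=3, P2=6, P3=3, P4=2, P5=3, P6=2) → (P0=5, P1=4, P2=8, P3=3, P4=2, P5=3, P6=2)
step 3: fire β:  (P0=5, P1=4, P2=8, P3=3, P4=2, P5=3, P6=2) → (P0=5, P1=1, P2=9, P3=3, P4=2, P5=1, P6=3)
step 4: fire γ:  (P0=5, P1=1, P2=9, P3=3, P4=2, P5=1, P6=3) → (P0=5, P1=1, P2=9, P3=4, P4=2, P5=1, P6=0)
step 5: fire δ:  (P0=5, P1=1, P2=9, P3=4, P4=2, P5=1, P6=0) → (P0=7, P1=2, P2=11, P3=4, P4=2, P5=1, P6=0)
step 6: fire δ:  (P0=7, P1=2, P2=11, P3=4, P4=2, P5=1, P6=0) → (P0=9, P1=3, P2=13, P3=4, P4=2, P5=1, P6=0)
step 7: fire δ:  (P0=9, P1=3, P2=13, P3=4, P4=2, P5=1, P6=0) → (P0=11, P1=4, P2=15, P3=4, P4=2, P5=1, P6=0)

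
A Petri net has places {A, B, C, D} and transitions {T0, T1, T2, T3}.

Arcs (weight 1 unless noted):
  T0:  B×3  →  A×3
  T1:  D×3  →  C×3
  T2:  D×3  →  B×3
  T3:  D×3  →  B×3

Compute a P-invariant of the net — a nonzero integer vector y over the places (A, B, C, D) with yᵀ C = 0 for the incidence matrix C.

Incidence matrix C (rows=places, cols=transitions):
       T0   T1   T2   T3
    A   3    0    0    0
    B  -3    0    3    3
    C   0    3    0    0
    D   0   -3   -3   -3

Candidate y = [1, 1, 1, 1]; check y·C column-wise:
  col T0: 1·3 + 1·-3 + 1·0 + 1·0 = 0
  col T1: 1·0 + 1·0 + 1·3 + 1·-3 = 0
  col T2: 1·0 + 1·3 + 1·0 + 1·-3 = 0
  col T3: 1·0 + 1·3 + 1·0 + 1·-3 = 0

y = (A:1, B:1, C:1, D:1)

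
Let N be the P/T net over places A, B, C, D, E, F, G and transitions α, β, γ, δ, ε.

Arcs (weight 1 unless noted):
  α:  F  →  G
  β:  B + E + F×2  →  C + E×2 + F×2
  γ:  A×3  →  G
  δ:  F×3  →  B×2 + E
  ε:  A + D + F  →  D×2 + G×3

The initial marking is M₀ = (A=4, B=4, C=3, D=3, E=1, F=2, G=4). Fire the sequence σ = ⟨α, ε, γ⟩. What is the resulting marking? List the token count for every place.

step 1: fire α:  (A=4, B=4, C=3, D=3, E=1, F=2, G=4) → (A=4, B=4, C=3, D=3, E=1, F=1, G=5)
step 2: fire ε:  (A=4, B=4, C=3, D=3, E=1, F=1, G=5) → (A=3, B=4, C=3, D=4, E=1, F=0, G=8)
step 3: fire γ:  (A=3, B=4, C=3, D=4, E=1, F=0, G=8) → (A=0, B=4, C=3, D=4, E=1, F=0, G=9)

(A=0, B=4, C=3, D=4, E=1, F=0, G=9)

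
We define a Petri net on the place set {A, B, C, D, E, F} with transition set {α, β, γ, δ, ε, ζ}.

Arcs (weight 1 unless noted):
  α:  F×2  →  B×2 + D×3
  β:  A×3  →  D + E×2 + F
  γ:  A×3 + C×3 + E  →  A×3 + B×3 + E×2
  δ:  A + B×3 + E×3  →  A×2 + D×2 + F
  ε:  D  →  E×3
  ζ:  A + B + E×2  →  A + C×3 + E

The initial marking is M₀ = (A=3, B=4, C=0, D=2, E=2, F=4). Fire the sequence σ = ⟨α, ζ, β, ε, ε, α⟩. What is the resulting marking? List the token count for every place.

(A=0, B=7, C=3, D=7, E=9, F=1)

step 1: fire α:  (A=3, B=4, C=0, D=2, E=2, F=4) → (A=3, B=6, C=0, D=5, E=2, F=2)
step 2: fire ζ:  (A=3, B=6, C=0, D=5, E=2, F=2) → (A=3, B=5, C=3, D=5, E=1, F=2)
step 3: fire β:  (A=3, B=5, C=3, D=5, E=1, F=2) → (A=0, B=5, C=3, D=6, E=3, F=3)
step 4: fire ε:  (A=0, B=5, C=3, D=6, E=3, F=3) → (A=0, B=5, C=3, D=5, E=6, F=3)
step 5: fire ε:  (A=0, B=5, C=3, D=5, E=6, F=3) → (A=0, B=5, C=3, D=4, E=9, F=3)
step 6: fire α:  (A=0, B=5, C=3, D=4, E=9, F=3) → (A=0, B=7, C=3, D=7, E=9, F=1)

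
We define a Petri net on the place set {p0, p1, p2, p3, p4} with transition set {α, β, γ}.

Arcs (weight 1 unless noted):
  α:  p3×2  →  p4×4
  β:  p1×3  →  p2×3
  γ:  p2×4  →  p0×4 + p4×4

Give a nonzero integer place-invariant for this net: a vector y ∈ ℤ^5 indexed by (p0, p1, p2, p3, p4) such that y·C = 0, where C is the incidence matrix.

Incidence matrix C (rows=places, cols=transitions):
        α    β    γ
   p0   0    0    4
   p1   0   -3    0
   p2   0    3   -4
   p3  -2    0    0
   p4   4    0    4

Candidate y = [1, 1, 1, 0, 0]; check y·C column-wise:
  col α: 1·0 + 1·0 + 1·0 + 0·-2 + 0·4 = 0
  col β: 1·0 + 1·-3 + 1·3 = 0
  col γ: 1·4 + 1·0 + 1·-4 + 0·4 = 0

y = (p0:1, p1:1, p2:1, p3:0, p4:0)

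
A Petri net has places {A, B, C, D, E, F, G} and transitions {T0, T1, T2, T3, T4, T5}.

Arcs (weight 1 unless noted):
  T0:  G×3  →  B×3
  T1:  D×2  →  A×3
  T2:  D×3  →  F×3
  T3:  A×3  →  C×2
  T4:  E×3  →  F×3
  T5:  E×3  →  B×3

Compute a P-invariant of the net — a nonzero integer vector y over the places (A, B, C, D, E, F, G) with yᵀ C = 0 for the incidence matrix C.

Incidence matrix C (rows=places, cols=transitions):
       T0   T1   T2   T3   T4   T5
    A   0    3    0   -3    0    0
    B   3    0    0    0    0    3
    C   0    0    0    2    0    0
    D   0   -2   -3    0    0    0
    E   0    0    0    0   -3   -3
    F   0    0    3    0    3    0
    G  -3    0    0    0    0    0

Candidate y = [2, 3, 3, 3, 3, 3, 3]; check y·C column-wise:
  col T0: 2·0 + 3·3 + 3·0 + 3·0 + 3·0 + 3·0 + 3·-3 = 0
  col T1: 2·3 + 3·0 + 3·0 + 3·-2 + 3·0 + 3·0 + 3·0 = 0
  col T2: 2·0 + 3·0 + 3·0 + 3·-3 + 3·0 + 3·3 + 3·0 = 0
  col T3: 2·-3 + 3·0 + 3·2 + 3·0 + 3·0 + 3·0 + 3·0 = 0
  col T4: 2·0 + 3·0 + 3·0 + 3·0 + 3·-3 + 3·3 + 3·0 = 0
  col T5: 2·0 + 3·3 + 3·0 + 3·0 + 3·-3 + 3·0 + 3·0 = 0

y = (A:2, B:3, C:3, D:3, E:3, F:3, G:3)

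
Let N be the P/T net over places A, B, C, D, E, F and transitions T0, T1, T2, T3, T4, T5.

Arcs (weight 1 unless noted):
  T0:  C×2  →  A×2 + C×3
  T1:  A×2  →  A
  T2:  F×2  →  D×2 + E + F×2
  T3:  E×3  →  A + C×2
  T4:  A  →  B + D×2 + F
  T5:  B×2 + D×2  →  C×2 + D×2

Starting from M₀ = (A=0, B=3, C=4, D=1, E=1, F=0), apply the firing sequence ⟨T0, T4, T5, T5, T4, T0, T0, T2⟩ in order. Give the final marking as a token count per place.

(A=4, B=1, C=11, D=7, E=2, F=2)

step 1: fire T0:  (A=0, B=3, C=4, D=1, E=1, F=0) → (A=2, B=3, C=5, D=1, E=1, F=0)
step 2: fire T4:  (A=2, B=3, C=5, D=1, E=1, F=0) → (A=1, B=4, C=5, D=3, E=1, F=1)
step 3: fire T5:  (A=1, B=4, C=5, D=3, E=1, F=1) → (A=1, B=2, C=7, D=3, E=1, F=1)
step 4: fire T5:  (A=1, B=2, C=7, D=3, E=1, F=1) → (A=1, B=0, C=9, D=3, E=1, F=1)
step 5: fire T4:  (A=1, B=0, C=9, D=3, E=1, F=1) → (A=0, B=1, C=9, D=5, E=1, F=2)
step 6: fire T0:  (A=0, B=1, C=9, D=5, E=1, F=2) → (A=2, B=1, C=10, D=5, E=1, F=2)
step 7: fire T0:  (A=2, B=1, C=10, D=5, E=1, F=2) → (A=4, B=1, C=11, D=5, E=1, F=2)
step 8: fire T2:  (A=4, B=1, C=11, D=5, E=1, F=2) → (A=4, B=1, C=11, D=7, E=2, F=2)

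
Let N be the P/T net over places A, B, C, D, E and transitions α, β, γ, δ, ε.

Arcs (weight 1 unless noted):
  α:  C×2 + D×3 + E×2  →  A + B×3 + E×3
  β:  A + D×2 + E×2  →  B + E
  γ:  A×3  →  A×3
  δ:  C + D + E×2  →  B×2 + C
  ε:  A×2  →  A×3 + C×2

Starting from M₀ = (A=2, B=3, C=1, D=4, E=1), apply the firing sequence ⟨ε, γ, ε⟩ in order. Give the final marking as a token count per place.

(A=4, B=3, C=5, D=4, E=1)

step 1: fire ε:  (A=2, B=3, C=1, D=4, E=1) → (A=3, B=3, C=3, D=4, E=1)
step 2: fire γ:  (A=3, B=3, C=3, D=4, E=1) → (A=3, B=3, C=3, D=4, E=1)
step 3: fire ε:  (A=3, B=3, C=3, D=4, E=1) → (A=4, B=3, C=5, D=4, E=1)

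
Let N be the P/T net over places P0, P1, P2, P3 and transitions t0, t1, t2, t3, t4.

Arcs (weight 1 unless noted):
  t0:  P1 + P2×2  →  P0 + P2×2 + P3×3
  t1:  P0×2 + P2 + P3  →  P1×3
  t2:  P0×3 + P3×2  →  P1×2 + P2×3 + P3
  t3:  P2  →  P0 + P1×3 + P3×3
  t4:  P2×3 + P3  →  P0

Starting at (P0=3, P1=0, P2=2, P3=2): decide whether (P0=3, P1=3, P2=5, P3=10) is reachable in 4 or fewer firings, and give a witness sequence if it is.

depth 0: 1 marking
depth 1: 4 markings reached so far
depth 2: 9 markings reached so far
depth 3: 14 markings reached so far
depth 4: 25 markings reached so far
target is not among the 25 markings reachable within 4 steps

NO — not reachable within 4 firings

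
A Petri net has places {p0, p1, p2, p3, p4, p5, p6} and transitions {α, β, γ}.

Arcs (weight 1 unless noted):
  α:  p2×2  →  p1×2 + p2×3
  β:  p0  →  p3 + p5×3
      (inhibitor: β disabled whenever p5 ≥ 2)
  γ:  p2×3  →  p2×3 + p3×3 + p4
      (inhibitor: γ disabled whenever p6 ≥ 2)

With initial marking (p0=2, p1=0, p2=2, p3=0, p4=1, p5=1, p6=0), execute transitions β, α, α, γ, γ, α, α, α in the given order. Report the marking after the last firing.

(p0=1, p1=10, p2=7, p3=7, p4=3, p5=4, p6=0)

step 1: fire β:  (p0=2, p1=0, p2=2, p3=0, p4=1, p5=1, p6=0) → (p0=1, p1=0, p2=2, p3=1, p4=1, p5=4, p6=0)
step 2: fire α:  (p0=1, p1=0, p2=2, p3=1, p4=1, p5=4, p6=0) → (p0=1, p1=2, p2=3, p3=1, p4=1, p5=4, p6=0)
step 3: fire α:  (p0=1, p1=2, p2=3, p3=1, p4=1, p5=4, p6=0) → (p0=1, p1=4, p2=4, p3=1, p4=1, p5=4, p6=0)
step 4: fire γ:  (p0=1, p1=4, p2=4, p3=1, p4=1, p5=4, p6=0) → (p0=1, p1=4, p2=4, p3=4, p4=2, p5=4, p6=0)
step 5: fire γ:  (p0=1, p1=4, p2=4, p3=4, p4=2, p5=4, p6=0) → (p0=1, p1=4, p2=4, p3=7, p4=3, p5=4, p6=0)
step 6: fire α:  (p0=1, p1=4, p2=4, p3=7, p4=3, p5=4, p6=0) → (p0=1, p1=6, p2=5, p3=7, p4=3, p5=4, p6=0)
step 7: fire α:  (p0=1, p1=6, p2=5, p3=7, p4=3, p5=4, p6=0) → (p0=1, p1=8, p2=6, p3=7, p4=3, p5=4, p6=0)
step 8: fire α:  (p0=1, p1=8, p2=6, p3=7, p4=3, p5=4, p6=0) → (p0=1, p1=10, p2=7, p3=7, p4=3, p5=4, p6=0)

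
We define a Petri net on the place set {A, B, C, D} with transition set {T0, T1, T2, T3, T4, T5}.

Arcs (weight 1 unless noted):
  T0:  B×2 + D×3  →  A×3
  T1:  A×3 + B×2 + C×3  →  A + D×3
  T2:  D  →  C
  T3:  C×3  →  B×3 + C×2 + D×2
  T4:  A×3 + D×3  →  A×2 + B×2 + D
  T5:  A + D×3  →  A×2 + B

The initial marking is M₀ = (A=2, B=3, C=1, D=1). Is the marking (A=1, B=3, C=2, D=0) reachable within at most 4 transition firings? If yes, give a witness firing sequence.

NO — not reachable within 4 firings

depth 0: 1 marking
depth 1: 2 markings reached so far
depth 2: 2 markings reached so far
(frontier empty at depth 2; search complete)
target is not among the 2 markings reachable within 4 steps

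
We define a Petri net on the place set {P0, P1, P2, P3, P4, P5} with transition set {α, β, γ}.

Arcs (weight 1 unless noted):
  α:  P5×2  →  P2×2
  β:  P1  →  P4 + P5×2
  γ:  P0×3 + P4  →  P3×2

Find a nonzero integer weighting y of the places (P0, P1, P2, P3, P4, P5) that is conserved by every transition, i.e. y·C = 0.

Incidence matrix C (rows=places, cols=transitions):
        α    β    γ
   P0   0    0   -3
   P1   0   -1    0
   P2   2    0    0
   P3   0    0    2
   P4   0    1   -1
   P5  -2    2    0

Candidate y = [2, 0, 0, 3, 0, 0]; check y·C column-wise:
  col α: 2·0 + 0·2 + 3·0 + 0·-2 = 0
  col β: 2·0 + 0·-1 + 3·0 + 0·1 + 0·2 = 0
  col γ: 2·-3 + 3·2 + 0·-1 = 0

y = (P0:2, P1:0, P2:0, P3:3, P4:0, P5:0)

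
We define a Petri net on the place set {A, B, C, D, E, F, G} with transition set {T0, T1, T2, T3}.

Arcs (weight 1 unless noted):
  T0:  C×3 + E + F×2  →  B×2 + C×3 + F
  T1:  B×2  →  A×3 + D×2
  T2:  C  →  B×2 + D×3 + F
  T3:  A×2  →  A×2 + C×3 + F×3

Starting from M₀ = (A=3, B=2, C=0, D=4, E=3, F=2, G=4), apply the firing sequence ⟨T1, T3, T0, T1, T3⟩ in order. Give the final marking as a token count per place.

step 1: fire T1:  (A=3, B=2, C=0, D=4, E=3, F=2, G=4) → (A=6, B=0, C=0, D=6, E=3, F=2, G=4)
step 2: fire T3:  (A=6, B=0, C=0, D=6, E=3, F=2, G=4) → (A=6, B=0, C=3, D=6, E=3, F=5, G=4)
step 3: fire T0:  (A=6, B=0, C=3, D=6, E=3, F=5, G=4) → (A=6, B=2, C=3, D=6, E=2, F=4, G=4)
step 4: fire T1:  (A=6, B=2, C=3, D=6, E=2, F=4, G=4) → (A=9, B=0, C=3, D=8, E=2, F=4, G=4)
step 5: fire T3:  (A=9, B=0, C=3, D=8, E=2, F=4, G=4) → (A=9, B=0, C=6, D=8, E=2, F=7, G=4)

(A=9, B=0, C=6, D=8, E=2, F=7, G=4)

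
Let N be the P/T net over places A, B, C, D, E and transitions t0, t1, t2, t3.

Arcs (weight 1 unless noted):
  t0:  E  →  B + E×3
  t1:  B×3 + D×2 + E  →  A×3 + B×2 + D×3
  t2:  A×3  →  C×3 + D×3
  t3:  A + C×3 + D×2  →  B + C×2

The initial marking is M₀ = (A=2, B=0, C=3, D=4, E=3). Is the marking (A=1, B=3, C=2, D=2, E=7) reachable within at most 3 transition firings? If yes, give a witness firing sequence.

step 1: fire t0:  (A=2, B=0, C=3, D=4, E=3) → (A=2, B=1, C=3, D=4, E=5)
step 2: fire t0:  (A=2, B=1, C=3, D=4, E=5) → (A=2, B=2, C=3, D=4, E=7)
step 3: fire t3:  (A=2, B=2, C=3, D=4, E=7) → (A=1, B=3, C=2, D=2, E=7)

YES — reachable via ⟨t0, t0, t3⟩ (3 firings)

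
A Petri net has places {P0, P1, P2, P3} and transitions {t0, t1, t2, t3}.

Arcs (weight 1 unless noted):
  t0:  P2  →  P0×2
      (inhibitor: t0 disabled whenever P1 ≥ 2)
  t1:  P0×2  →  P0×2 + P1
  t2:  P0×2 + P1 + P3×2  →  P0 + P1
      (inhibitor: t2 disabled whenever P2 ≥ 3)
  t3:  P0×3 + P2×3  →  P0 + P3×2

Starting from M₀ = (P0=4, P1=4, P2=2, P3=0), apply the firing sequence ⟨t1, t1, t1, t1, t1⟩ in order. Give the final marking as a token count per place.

step 1: fire t1:  (P0=4, P1=4, P2=2, P3=0) → (P0=4, P1=5, P2=2, P3=0)
step 2: fire t1:  (P0=4, P1=5, P2=2, P3=0) → (P0=4, P1=6, P2=2, P3=0)
step 3: fire t1:  (P0=4, P1=6, P2=2, P3=0) → (P0=4, P1=7, P2=2, P3=0)
step 4: fire t1:  (P0=4, P1=7, P2=2, P3=0) → (P0=4, P1=8, P2=2, P3=0)
step 5: fire t1:  (P0=4, P1=8, P2=2, P3=0) → (P0=4, P1=9, P2=2, P3=0)

(P0=4, P1=9, P2=2, P3=0)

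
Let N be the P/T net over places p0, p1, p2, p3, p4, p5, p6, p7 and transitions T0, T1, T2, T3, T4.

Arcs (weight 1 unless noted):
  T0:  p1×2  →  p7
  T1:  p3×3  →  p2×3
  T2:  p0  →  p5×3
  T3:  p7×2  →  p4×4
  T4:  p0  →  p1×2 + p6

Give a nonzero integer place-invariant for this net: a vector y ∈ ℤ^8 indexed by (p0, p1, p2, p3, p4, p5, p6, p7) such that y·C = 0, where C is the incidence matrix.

y = (p0:0, p1:0, p2:1, p3:1, p4:0, p5:0, p6:0, p7:0)

Incidence matrix C (rows=places, cols=transitions):
       T0   T1   T2   T3   T4
   p0   0    0   -1    0   -1
   p1  -2    0    0    0    2
   p2   0    3    0    0    0
   p3   0   -3    0    0    0
   p4   0    0    0    4    0
   p5   0    0    3    0    0
   p6   0    0    0    0    1
   p7   1    0    0   -2    0

Candidate y = [0, 0, 1, 1, 0, 0, 0, 0]; check y·C column-wise:
  col T0: 0·-2 + 1·0 + 1·0 + 0·1 = 0
  col T1: 1·3 + 1·-3 = 0
  col T2: 0·-1 + 1·0 + 1·0 + 0·3 = 0
  col T3: 1·0 + 1·0 + 0·4 + 0·-2 = 0
  col T4: 0·-1 + 0·2 + 1·0 + 1·0 + 0·1 = 0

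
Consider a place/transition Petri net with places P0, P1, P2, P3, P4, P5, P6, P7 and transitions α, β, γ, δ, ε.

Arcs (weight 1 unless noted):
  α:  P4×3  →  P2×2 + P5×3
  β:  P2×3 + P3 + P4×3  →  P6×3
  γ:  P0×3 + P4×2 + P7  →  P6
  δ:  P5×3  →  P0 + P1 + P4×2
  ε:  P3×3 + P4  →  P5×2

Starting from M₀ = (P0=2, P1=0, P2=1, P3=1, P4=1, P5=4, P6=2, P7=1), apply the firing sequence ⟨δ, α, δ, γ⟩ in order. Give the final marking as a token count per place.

step 1: fire δ:  (P0=2, P1=0, P2=1, P3=1, P4=1, P5=4, P6=2, P7=1) → (P0=3, P1=1, P2=1, P3=1, P4=3, P5=1, P6=2, P7=1)
step 2: fire α:  (P0=3, P1=1, P2=1, P3=1, P4=3, P5=1, P6=2, P7=1) → (P0=3, P1=1, P2=3, P3=1, P4=0, P5=4, P6=2, P7=1)
step 3: fire δ:  (P0=3, P1=1, P2=3, P3=1, P4=0, P5=4, P6=2, P7=1) → (P0=4, P1=2, P2=3, P3=1, P4=2, P5=1, P6=2, P7=1)
step 4: fire γ:  (P0=4, P1=2, P2=3, P3=1, P4=2, P5=1, P6=2, P7=1) → (P0=1, P1=2, P2=3, P3=1, P4=0, P5=1, P6=3, P7=0)

(P0=1, P1=2, P2=3, P3=1, P4=0, P5=1, P6=3, P7=0)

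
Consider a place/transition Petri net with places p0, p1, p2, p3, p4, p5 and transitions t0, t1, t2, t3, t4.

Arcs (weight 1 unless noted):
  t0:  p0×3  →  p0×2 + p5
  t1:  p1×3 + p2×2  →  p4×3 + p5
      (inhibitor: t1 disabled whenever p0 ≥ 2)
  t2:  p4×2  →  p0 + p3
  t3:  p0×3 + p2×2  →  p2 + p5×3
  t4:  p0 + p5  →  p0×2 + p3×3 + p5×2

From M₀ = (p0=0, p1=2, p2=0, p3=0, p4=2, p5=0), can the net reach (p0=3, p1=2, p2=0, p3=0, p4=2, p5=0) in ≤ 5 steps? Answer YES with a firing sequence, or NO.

depth 0: 1 marking
depth 1: 2 markings reached so far
depth 2: 2 markings reached so far
(frontier empty at depth 2; search complete)
target is not among the 2 markings reachable within 5 steps

NO — not reachable within 5 firings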